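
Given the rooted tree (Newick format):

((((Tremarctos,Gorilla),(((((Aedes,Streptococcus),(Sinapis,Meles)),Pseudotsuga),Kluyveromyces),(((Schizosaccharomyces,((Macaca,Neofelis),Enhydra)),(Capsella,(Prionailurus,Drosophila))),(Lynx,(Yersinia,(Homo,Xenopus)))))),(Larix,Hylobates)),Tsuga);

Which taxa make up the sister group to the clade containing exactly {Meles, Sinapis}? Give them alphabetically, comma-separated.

The clade containing exactly {Meles, Sinapis} attaches to the tree at the node subtending ((Aedes,Streptococcus),(Sinapis,Meles)).
The other lineage descending from that same node — the sister group — is (Aedes,Streptococcus); its 2 tips in alphabetical order are the answer.

Aedes, Streptococcus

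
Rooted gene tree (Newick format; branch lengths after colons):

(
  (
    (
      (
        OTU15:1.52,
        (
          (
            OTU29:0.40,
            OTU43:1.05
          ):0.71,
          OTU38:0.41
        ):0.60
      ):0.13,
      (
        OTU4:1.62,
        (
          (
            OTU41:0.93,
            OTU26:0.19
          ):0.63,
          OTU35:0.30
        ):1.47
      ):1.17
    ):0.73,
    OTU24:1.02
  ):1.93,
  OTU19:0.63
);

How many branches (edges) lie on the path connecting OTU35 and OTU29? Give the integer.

The MRCA of OTU35 and OTU29 is the node subtending ((OTU15,((OTU29,OTU43),OTU38)),(OTU4,((OTU41,OTU26),OTU35))).
From OTU35 up to that node: 3 branches. From OTU29 up to the same node: 4 branches. Total: 3 + 4 = 7.

7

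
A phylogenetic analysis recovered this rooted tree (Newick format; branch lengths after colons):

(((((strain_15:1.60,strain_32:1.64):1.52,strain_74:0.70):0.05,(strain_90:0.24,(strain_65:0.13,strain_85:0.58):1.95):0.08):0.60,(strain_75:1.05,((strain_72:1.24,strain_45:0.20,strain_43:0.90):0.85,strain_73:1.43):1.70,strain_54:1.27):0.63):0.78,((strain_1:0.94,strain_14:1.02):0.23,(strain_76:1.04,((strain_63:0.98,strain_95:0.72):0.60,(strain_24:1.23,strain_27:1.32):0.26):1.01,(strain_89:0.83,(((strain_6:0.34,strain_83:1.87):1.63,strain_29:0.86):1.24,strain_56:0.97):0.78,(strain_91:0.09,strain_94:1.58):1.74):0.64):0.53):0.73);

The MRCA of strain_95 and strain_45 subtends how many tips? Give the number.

The MRCA of strain_95 and strain_45 is the root, so the clade is the entire tree.
That clade contains 26 terminal taxa: strain_1, strain_14, strain_15, strain_24, strain_27, strain_29, strain_32, strain_43, strain_45, strain_54, strain_56, strain_6, strain_63, strain_65, strain_72, strain_73, strain_74, strain_75, strain_76, strain_83, strain_85, strain_89, strain_90, strain_91, strain_94, strain_95.

26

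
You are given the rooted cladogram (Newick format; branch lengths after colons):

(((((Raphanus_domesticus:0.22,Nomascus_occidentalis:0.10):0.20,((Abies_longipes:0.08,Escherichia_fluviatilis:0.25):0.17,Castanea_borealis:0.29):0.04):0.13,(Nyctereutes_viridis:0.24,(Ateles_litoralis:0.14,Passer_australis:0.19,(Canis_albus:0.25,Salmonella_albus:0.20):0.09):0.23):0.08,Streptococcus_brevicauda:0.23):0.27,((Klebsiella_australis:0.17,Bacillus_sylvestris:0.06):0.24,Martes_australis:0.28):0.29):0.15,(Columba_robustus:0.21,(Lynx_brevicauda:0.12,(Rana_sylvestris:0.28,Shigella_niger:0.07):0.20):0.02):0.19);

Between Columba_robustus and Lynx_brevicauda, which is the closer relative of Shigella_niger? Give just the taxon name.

The MRCA of Shigella_niger and Lynx_brevicauda subtends (Lynx_brevicauda,(Rana_sylvestris,Shigella_niger)) (3 taxa).
The MRCA of Shigella_niger and Columba_robustus subtends (Columba_robustus,(Lynx_brevicauda,(Rana_sylvestris,Shigella_niger))) (4 taxa).
The first is nested inside the second, so Shigella_niger shares a more recent common ancestor with Lynx_brevicauda.

Lynx_brevicauda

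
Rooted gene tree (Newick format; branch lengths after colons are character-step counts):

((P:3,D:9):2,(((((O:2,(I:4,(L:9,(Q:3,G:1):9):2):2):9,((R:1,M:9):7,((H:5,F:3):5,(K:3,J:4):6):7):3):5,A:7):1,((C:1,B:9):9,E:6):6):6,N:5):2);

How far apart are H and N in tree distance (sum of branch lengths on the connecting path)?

37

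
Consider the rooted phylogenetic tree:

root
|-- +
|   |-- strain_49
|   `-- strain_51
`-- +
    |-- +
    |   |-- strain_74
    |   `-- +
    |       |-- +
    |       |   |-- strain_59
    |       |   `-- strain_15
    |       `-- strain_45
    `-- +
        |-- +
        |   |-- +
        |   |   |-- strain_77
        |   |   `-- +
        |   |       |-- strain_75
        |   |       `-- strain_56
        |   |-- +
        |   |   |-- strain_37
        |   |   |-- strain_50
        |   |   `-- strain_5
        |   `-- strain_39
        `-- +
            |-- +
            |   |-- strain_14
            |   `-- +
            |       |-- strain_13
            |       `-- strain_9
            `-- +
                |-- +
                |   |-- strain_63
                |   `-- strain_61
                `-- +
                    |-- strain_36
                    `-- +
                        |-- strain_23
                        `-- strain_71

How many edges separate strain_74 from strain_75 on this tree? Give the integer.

7

The MRCA of strain_74 and strain_75 is the node subtending ((strain_74,((strain_59,strain_15),strain_45)),(((strain_77,(strain_75,strain_56)),(strain_37,strain_50,strain_5),strain_39),((strain_14,(strain_13,strain_9)),((strain_63,strain_61),(strain_36,(strain_23,strain_71)))))).
From strain_74 up to that node: 2 branches. From strain_75 up to the same node: 5 branches. Total: 2 + 5 = 7.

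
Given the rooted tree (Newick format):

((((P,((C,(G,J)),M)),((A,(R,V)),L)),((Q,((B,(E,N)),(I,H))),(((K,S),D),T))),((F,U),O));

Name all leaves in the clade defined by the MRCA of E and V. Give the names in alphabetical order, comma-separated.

A, B, C, D, E, G, H, I, J, K, L, M, N, P, Q, R, S, T, V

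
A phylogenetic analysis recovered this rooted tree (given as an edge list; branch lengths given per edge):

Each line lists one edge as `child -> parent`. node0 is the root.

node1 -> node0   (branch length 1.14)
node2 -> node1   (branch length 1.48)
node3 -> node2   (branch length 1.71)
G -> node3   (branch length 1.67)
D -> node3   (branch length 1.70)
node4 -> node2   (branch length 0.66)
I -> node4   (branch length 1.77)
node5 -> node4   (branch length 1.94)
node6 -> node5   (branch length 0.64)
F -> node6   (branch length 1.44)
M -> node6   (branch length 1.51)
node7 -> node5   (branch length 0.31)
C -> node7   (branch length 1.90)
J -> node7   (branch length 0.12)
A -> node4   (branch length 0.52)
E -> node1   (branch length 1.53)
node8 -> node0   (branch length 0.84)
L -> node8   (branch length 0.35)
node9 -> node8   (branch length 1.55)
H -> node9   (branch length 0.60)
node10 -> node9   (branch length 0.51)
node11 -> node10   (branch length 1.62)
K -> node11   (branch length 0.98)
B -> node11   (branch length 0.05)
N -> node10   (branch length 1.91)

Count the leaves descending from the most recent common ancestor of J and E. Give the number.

The MRCA of J and E is the node subtending (((G,D),(I,((F,M),(C,J)),A)),E).
That clade contains 9 terminal taxa: A, C, D, E, F, G, I, J, M.

9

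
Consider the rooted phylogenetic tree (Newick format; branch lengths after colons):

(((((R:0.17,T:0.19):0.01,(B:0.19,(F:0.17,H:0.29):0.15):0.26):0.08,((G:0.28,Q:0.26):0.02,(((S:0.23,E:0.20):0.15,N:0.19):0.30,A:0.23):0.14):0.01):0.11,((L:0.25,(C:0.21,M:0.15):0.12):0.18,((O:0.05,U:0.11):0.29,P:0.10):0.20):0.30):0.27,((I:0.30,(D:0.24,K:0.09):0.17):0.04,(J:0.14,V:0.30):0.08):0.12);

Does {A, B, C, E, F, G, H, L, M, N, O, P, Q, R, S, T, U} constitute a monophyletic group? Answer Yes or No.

The most recent common ancestor of these taxa subtends ((((R,T),(B,(F,H))),((G,Q),(((S,E),N),A))),((L,(C,M)),((O,U),P))).
That clade has exactly 17 tips — every listed taxon and nothing else — so the group is monophyletic.

Yes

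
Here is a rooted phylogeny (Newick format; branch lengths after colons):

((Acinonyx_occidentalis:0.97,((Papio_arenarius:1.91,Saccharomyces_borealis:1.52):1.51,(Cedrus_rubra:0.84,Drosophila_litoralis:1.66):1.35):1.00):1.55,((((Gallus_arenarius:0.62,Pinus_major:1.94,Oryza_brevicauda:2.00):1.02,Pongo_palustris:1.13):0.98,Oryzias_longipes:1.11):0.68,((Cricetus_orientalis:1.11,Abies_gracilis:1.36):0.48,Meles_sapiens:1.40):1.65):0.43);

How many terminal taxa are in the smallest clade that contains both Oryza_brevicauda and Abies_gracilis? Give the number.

The MRCA of Oryza_brevicauda and Abies_gracilis is the node subtending ((((Gallus_arenarius,Pinus_major,Oryza_brevicauda),Pongo_palustris),Oryzias_longipes),((Cricetus_orientalis,Abies_gracilis),Meles_sapiens)).
That clade contains 8 terminal taxa: Abies_gracilis, Cricetus_orientalis, Gallus_arenarius, Meles_sapiens, Oryza_brevicauda, Oryzias_longipes, Pinus_major, Pongo_palustris.

8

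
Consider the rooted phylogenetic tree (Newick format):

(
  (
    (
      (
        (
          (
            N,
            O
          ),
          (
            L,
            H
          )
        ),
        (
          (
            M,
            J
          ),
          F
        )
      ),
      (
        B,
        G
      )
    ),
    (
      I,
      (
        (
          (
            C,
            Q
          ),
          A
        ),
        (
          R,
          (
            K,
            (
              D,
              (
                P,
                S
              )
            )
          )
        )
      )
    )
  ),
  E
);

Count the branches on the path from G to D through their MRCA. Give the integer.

9

The MRCA of G and D is the node subtending (((((N,O),(L,H)),((M,J),F)),(B,G)),(I,(((C,Q),A),(R,(K,(D,(P,S))))))).
From G up to that node: 3 branches. From D up to the same node: 6 branches. Total: 3 + 6 = 9.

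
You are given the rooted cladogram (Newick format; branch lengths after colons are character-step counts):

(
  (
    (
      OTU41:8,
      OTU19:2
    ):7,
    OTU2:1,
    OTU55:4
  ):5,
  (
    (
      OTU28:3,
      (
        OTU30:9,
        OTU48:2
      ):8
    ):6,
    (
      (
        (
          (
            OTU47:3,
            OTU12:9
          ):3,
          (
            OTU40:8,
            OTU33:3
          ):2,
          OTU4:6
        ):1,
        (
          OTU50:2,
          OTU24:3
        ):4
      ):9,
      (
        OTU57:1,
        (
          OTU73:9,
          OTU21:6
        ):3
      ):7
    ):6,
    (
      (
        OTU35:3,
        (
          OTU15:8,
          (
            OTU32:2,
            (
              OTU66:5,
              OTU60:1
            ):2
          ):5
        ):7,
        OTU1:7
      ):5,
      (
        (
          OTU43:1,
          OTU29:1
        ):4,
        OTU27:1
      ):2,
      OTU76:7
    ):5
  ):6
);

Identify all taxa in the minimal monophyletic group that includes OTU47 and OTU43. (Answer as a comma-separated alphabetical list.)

OTU1, OTU12, OTU15, OTU21, OTU24, OTU27, OTU28, OTU29, OTU30, OTU32, OTU33, OTU35, OTU4, OTU40, OTU43, OTU47, OTU48, OTU50, OTU57, OTU60, OTU66, OTU73, OTU76

Tracing OTU47: it sits inside (OTU47,OTU12).
Tracing OTU43: it sits inside (OTU43,OTU29).
The smallest clade enclosing both is ((OTU28,(OTU30,OTU48)),((((OTU47,OTU12),(OTU40,OTU33),OTU4),(OTU50,OTU24)),(OTU57,(OTU73,OTU21))),((OTU35,(OTU15,(OTU32,(OTU66,OTU60))),OTU1),((OTU43,OTU29),OTU27),OTU76)); the answer is its 23 terminal taxa in alphabetical order.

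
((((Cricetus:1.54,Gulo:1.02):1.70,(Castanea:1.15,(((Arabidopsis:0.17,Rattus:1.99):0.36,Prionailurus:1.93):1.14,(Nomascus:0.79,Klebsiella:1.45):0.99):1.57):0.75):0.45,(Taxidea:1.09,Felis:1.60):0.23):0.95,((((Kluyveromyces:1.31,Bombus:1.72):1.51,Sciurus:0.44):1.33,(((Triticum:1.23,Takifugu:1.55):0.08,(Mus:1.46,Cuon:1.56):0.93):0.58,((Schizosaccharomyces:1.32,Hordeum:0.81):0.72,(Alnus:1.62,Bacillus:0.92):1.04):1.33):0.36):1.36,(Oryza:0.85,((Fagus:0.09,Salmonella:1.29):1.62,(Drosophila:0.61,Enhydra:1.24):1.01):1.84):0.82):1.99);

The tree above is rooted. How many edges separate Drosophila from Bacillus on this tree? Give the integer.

The MRCA of Drosophila and Bacillus is the node subtending ((((Kluyveromyces,Bombus),Sciurus),(((Triticum,Takifugu),(Mus,Cuon)),((Schizosaccharomyces,Hordeum),(Alnus,Bacillus)))),(Oryza,((Fagus,Salmonella),(Drosophila,Enhydra)))).
From Drosophila up to that node: 4 branches. From Bacillus up to the same node: 5 branches. Total: 4 + 5 = 9.

9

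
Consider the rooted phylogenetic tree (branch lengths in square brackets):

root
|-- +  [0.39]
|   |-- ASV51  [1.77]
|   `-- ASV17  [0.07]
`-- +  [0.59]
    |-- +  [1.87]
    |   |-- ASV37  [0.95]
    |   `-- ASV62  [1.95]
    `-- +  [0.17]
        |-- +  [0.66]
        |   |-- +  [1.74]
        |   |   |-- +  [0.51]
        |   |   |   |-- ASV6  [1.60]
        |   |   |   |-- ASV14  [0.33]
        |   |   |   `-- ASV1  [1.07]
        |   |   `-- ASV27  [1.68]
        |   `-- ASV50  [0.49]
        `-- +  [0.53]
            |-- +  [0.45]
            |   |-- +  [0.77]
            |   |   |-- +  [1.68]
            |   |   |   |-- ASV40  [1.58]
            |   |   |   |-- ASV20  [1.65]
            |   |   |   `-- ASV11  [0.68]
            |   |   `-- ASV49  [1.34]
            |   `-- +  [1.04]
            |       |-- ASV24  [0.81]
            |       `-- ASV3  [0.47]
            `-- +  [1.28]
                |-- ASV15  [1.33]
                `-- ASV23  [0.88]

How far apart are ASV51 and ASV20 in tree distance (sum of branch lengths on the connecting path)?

The path runs ASV51 → … → MRCA → … → ASV20; the MRCA is the root of the tree.
Branch lengths along that path: 1.77 + 0.39 + 0.59 + 0.17 + 0.53 + 0.45 + 0.77 + 1.68 + 1.65 = 8.00.

8.00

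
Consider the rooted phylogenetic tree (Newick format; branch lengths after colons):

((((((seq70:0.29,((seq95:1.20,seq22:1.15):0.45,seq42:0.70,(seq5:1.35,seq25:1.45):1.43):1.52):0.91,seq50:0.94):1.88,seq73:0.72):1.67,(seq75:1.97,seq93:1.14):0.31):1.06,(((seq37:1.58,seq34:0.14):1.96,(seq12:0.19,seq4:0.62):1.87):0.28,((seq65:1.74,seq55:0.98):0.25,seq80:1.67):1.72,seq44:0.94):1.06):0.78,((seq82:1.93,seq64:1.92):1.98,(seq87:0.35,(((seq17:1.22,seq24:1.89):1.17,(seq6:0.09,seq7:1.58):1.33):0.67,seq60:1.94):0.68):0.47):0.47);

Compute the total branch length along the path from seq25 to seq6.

The path runs seq25 → … → MRCA → … → seq6; the MRCA is the root of the tree.
Branch lengths along that path: 1.45 + 1.43 + 1.52 + 0.91 + 1.88 + 1.67 + 1.06 + 0.78 + 0.47 + 0.47 + 0.68 + 0.67 + 1.33 + 0.09 = 14.41.

14.41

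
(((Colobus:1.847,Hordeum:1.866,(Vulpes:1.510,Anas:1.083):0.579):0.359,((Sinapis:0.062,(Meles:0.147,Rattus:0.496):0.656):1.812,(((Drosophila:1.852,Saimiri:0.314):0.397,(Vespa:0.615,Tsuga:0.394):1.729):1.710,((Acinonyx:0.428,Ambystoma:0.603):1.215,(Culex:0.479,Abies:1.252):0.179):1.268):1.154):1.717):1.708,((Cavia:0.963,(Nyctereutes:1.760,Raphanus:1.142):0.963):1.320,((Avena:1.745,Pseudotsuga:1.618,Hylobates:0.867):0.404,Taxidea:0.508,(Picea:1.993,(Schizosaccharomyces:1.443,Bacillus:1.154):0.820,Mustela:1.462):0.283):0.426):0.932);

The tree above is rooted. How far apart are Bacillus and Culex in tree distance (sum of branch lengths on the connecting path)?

The path runs Bacillus → … → MRCA → … → Culex; the MRCA is the root of the tree.
Branch lengths along that path: 1.154 + 0.820 + 0.283 + 0.426 + 0.932 + 1.708 + 1.717 + 1.154 + 1.268 + 0.179 + 0.479 = 10.120.

10.120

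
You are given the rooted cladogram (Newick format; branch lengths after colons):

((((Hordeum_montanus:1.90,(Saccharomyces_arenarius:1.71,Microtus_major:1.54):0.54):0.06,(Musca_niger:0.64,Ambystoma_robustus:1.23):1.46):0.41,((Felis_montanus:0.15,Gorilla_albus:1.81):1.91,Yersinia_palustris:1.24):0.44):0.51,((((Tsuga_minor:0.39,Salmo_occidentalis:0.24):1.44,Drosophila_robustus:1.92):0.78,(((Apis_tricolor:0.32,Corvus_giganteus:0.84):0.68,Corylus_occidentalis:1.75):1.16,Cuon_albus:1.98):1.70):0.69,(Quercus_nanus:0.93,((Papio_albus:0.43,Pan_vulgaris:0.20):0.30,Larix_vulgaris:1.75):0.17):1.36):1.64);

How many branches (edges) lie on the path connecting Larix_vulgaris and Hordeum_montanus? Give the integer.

The MRCA of Larix_vulgaris and Hordeum_montanus is the root of the tree.
From Larix_vulgaris up to that node: 4 branches. From Hordeum_montanus up to the same node: 4 branches. Total: 4 + 4 = 8.

8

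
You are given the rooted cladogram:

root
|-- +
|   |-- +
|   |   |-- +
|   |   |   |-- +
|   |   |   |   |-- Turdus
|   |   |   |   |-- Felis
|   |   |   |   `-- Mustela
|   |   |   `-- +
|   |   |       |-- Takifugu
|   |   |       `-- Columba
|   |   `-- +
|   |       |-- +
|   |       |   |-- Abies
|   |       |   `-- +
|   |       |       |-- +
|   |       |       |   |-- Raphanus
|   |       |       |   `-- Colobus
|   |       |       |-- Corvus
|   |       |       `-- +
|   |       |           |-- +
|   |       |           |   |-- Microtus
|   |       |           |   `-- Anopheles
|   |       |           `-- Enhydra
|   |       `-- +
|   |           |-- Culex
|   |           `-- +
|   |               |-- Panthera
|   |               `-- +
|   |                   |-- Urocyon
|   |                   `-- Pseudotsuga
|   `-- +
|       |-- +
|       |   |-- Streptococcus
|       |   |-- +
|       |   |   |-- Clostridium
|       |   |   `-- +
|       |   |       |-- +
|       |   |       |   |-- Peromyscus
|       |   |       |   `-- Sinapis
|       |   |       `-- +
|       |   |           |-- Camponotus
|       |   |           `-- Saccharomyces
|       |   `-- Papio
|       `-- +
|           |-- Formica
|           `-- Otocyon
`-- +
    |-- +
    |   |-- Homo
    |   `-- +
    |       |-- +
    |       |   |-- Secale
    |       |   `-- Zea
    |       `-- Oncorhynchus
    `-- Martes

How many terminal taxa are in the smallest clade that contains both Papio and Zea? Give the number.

The MRCA of Papio and Zea is the root, so the clade is the entire tree.
That clade contains 30 terminal taxa: Abies, Anopheles, Camponotus, Clostridium, Colobus, Columba, Corvus, Culex, Enhydra, Felis, Formica, Homo, Martes, Microtus, Mustela, Oncorhynchus, Otocyon, Panthera, Papio, Peromyscus, Pseudotsuga, Raphanus, Saccharomyces, Secale, Sinapis, Streptococcus, Takifugu, Turdus, Urocyon, Zea.

30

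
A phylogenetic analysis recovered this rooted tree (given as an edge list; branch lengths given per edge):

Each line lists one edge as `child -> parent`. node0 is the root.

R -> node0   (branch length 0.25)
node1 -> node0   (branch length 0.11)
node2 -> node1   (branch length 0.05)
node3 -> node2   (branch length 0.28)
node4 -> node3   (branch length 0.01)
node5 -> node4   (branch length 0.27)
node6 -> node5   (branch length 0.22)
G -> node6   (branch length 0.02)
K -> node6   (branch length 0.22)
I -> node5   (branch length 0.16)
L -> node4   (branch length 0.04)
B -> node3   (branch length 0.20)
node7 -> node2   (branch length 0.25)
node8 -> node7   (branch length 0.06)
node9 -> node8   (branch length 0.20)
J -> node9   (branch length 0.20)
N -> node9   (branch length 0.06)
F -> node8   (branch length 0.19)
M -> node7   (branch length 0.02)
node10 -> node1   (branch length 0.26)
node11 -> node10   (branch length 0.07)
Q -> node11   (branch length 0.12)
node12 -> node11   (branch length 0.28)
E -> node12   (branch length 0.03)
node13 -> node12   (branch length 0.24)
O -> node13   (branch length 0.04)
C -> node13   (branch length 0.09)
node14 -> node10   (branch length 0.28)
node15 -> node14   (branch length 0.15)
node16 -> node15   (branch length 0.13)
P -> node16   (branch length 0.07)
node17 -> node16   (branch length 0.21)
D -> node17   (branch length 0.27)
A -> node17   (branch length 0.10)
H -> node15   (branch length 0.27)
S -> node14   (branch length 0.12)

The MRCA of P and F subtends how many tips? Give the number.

18

The MRCA of P and F is the node subtending ((((((G,K),I),L),B),(((J,N),F),M)),((Q,(E,(O,C))),(((P,(D,A)),H),S))).
That clade contains 18 terminal taxa: A, B, C, D, E, F, G, H, I, J, K, L, M, N, O, P, Q, S.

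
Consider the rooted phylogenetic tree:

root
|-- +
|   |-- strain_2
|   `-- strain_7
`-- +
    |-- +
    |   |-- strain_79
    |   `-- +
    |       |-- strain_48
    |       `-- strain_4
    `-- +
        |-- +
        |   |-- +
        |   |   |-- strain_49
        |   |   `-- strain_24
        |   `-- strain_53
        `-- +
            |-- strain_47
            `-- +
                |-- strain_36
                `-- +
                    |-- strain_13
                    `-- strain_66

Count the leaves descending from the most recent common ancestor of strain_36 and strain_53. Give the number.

The MRCA of strain_36 and strain_53 is the node subtending (((strain_49,strain_24),strain_53),(strain_47,(strain_36,(strain_13,strain_66)))).
That clade contains 7 terminal taxa: strain_13, strain_24, strain_36, strain_47, strain_49, strain_53, strain_66.

7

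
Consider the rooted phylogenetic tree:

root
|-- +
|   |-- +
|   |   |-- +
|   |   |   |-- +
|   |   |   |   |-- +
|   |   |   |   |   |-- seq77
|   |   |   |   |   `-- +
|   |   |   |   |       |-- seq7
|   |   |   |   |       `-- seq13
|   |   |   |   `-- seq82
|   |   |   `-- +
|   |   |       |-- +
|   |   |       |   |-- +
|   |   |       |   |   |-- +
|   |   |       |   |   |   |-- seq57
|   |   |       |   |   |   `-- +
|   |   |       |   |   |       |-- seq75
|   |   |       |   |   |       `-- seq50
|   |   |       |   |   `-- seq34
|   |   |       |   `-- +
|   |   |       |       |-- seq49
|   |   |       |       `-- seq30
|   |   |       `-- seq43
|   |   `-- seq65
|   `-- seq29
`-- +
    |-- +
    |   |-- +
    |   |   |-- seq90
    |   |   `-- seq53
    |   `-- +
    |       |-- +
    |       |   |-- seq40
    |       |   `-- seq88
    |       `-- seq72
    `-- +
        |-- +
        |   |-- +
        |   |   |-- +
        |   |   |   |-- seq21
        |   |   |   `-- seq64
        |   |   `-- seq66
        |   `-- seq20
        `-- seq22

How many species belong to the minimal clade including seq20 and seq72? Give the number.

10

The MRCA of seq20 and seq72 is the node subtending (((seq90,seq53),((seq40,seq88),seq72)),((((seq21,seq64),seq66),seq20),seq22)).
That clade contains 10 terminal taxa: seq20, seq21, seq22, seq40, seq53, seq64, seq66, seq72, seq88, seq90.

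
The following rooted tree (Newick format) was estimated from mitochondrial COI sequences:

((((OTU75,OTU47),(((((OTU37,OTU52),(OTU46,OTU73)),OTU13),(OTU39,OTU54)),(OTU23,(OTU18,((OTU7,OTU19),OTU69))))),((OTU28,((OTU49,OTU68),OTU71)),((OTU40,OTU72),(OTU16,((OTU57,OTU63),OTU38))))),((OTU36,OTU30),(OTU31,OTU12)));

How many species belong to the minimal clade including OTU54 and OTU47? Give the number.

14

The MRCA of OTU54 and OTU47 is the node subtending ((OTU75,OTU47),(((((OTU37,OTU52),(OTU46,OTU73)),OTU13),(OTU39,OTU54)),(OTU23,(OTU18,((OTU7,OTU19),OTU69))))).
That clade contains 14 terminal taxa: OTU13, OTU18, OTU19, OTU23, OTU37, OTU39, OTU46, OTU47, OTU52, OTU54, OTU69, OTU7, OTU73, OTU75.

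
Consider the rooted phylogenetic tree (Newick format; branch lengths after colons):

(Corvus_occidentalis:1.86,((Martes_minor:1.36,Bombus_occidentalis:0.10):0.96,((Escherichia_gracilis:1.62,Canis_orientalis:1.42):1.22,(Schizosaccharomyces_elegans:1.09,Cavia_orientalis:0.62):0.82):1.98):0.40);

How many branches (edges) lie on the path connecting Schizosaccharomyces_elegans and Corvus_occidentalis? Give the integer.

5

The MRCA of Schizosaccharomyces_elegans and Corvus_occidentalis is the root of the tree.
From Schizosaccharomyces_elegans up to that node: 4 branches. From Corvus_occidentalis up to the same node: 1 branch. Total: 4 + 1 = 5.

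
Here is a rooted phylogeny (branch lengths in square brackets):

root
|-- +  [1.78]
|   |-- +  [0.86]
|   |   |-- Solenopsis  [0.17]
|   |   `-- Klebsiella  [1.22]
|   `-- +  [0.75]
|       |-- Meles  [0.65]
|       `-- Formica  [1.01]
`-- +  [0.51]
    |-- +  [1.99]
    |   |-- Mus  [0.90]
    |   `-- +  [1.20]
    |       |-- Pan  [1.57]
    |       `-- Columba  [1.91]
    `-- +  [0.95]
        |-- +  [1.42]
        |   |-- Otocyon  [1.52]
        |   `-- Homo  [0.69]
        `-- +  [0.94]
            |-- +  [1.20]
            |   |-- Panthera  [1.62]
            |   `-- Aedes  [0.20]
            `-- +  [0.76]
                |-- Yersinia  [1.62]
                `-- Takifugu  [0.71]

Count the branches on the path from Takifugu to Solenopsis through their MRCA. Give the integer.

8

The MRCA of Takifugu and Solenopsis is the root of the tree.
From Takifugu up to that node: 5 branches. From Solenopsis up to the same node: 3 branches. Total: 5 + 3 = 8.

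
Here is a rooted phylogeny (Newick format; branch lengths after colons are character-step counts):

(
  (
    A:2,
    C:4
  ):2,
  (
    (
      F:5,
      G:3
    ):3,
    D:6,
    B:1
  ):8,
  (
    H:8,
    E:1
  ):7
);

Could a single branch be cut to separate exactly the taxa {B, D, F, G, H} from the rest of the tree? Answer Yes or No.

No

The MRCA of the listed taxa is the root, so the smallest clade containing them is the whole tree.
That clade also contains A, C, E, which are not in the proposed group, so the group is not monophyletic.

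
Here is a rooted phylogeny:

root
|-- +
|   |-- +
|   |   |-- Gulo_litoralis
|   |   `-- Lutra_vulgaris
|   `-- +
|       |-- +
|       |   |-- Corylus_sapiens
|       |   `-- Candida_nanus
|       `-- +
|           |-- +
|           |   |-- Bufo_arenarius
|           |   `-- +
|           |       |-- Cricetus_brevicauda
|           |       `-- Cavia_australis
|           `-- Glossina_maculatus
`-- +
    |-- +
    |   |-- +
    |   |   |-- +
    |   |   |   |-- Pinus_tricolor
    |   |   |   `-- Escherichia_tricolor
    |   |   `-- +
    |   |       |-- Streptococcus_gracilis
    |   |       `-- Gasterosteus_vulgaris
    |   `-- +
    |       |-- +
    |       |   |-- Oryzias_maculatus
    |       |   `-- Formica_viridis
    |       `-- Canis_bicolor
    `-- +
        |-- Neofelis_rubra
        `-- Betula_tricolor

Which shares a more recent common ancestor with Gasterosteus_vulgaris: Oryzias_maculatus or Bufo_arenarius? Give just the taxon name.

Oryzias_maculatus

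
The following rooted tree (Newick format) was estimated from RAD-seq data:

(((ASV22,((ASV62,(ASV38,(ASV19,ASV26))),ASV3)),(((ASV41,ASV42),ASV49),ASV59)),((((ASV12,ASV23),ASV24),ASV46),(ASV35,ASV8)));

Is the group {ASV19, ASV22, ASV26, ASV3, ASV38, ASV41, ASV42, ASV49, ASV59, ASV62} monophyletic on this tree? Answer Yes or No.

Yes

The most recent common ancestor of these taxa subtends ((ASV22,((ASV62,(ASV38,(ASV19,ASV26))),ASV3)),(((ASV41,ASV42),ASV49),ASV59)).
That clade has exactly 10 tips — every listed taxon and nothing else — so the group is monophyletic.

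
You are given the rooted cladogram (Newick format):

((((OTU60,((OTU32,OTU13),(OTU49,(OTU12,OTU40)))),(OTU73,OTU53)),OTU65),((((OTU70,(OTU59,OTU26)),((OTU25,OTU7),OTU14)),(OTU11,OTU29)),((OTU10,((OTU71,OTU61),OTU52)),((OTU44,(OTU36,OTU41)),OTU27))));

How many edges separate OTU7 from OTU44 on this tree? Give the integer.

The MRCA of OTU7 and OTU44 is the node subtending ((((OTU70,(OTU59,OTU26)),((OTU25,OTU7),OTU14)),(OTU11,OTU29)),((OTU10,((OTU71,OTU61),OTU52)),((OTU44,(OTU36,OTU41)),OTU27))).
From OTU7 up to that node: 5 branches. From OTU44 up to the same node: 4 branches. Total: 5 + 4 = 9.

9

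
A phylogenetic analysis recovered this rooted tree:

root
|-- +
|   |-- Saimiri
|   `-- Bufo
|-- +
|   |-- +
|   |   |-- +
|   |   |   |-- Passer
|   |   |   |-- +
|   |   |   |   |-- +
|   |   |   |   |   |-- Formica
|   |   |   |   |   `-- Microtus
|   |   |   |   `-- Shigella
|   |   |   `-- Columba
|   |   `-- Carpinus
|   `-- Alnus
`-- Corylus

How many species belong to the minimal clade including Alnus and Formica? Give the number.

7

The MRCA of Alnus and Formica is the node subtending (((Passer,((Formica,Microtus),Shigella),Columba),Carpinus),Alnus).
That clade contains 7 terminal taxa: Alnus, Carpinus, Columba, Formica, Microtus, Passer, Shigella.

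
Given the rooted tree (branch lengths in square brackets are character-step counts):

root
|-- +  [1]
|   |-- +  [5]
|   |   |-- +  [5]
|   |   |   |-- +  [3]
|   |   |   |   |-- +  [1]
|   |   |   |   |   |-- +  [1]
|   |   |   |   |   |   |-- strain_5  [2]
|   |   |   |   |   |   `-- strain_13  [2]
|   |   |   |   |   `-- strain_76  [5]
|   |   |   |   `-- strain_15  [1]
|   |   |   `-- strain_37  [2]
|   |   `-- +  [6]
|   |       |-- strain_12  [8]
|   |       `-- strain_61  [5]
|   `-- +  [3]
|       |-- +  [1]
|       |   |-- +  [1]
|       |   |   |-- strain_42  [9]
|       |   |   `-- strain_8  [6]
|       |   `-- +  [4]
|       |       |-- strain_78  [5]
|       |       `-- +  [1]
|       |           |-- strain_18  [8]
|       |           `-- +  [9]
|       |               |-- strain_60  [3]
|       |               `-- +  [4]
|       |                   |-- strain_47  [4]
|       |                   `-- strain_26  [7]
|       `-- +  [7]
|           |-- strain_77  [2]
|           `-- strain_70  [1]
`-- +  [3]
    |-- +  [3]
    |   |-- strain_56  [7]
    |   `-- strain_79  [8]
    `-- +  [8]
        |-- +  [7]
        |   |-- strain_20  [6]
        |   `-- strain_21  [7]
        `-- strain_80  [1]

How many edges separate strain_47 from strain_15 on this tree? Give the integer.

The MRCA of strain_47 and strain_15 is the node subtending ((((((strain_5,strain_13),strain_76),strain_15),strain_37),(strain_12,strain_61)),(((strain_42,strain_8),(strain_78,(strain_18,(strain_60,(strain_47,strain_26))))),(strain_77,strain_70))).
From strain_47 up to that node: 7 branches. From strain_15 up to the same node: 4 branches. Total: 7 + 4 = 11.

11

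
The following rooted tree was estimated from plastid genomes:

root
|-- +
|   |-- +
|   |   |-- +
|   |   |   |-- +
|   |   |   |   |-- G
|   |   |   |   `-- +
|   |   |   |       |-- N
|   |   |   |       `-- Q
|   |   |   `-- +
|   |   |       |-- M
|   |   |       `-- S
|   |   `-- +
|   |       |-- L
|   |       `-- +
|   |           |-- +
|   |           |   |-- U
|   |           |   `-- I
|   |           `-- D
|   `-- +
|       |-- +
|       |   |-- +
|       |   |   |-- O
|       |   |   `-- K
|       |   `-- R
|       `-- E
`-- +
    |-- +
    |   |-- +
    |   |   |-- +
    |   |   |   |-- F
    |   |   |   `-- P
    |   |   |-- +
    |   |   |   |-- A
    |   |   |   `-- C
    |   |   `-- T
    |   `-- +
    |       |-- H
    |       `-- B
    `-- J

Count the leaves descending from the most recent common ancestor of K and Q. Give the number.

13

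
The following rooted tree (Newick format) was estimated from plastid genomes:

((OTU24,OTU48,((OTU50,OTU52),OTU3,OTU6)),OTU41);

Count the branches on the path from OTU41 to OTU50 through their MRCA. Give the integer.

The MRCA of OTU41 and OTU50 is the root of the tree.
From OTU41 up to that node: 1 branch. From OTU50 up to the same node: 4 branches. Total: 1 + 4 = 5.

5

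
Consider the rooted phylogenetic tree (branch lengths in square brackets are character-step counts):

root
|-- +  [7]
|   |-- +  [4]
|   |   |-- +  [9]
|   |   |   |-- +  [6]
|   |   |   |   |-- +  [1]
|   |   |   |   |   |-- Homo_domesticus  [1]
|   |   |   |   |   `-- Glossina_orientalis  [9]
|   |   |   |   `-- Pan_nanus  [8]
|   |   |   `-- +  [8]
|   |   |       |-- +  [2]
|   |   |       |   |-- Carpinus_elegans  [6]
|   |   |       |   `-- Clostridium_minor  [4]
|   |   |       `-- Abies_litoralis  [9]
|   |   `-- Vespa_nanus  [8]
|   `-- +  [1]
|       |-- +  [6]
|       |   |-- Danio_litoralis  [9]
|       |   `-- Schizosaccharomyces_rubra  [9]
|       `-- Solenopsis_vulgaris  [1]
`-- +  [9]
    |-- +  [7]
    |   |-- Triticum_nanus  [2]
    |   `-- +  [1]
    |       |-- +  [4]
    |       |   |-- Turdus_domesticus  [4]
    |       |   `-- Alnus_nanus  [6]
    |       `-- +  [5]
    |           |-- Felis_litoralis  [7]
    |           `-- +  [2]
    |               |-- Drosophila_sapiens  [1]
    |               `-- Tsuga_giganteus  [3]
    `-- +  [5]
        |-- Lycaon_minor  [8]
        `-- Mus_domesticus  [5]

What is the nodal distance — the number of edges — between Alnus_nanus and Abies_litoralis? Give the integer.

10

The MRCA of Alnus_nanus and Abies_litoralis is the root of the tree.
From Alnus_nanus up to that node: 5 branches. From Abies_litoralis up to the same node: 5 branches. Total: 5 + 5 = 10.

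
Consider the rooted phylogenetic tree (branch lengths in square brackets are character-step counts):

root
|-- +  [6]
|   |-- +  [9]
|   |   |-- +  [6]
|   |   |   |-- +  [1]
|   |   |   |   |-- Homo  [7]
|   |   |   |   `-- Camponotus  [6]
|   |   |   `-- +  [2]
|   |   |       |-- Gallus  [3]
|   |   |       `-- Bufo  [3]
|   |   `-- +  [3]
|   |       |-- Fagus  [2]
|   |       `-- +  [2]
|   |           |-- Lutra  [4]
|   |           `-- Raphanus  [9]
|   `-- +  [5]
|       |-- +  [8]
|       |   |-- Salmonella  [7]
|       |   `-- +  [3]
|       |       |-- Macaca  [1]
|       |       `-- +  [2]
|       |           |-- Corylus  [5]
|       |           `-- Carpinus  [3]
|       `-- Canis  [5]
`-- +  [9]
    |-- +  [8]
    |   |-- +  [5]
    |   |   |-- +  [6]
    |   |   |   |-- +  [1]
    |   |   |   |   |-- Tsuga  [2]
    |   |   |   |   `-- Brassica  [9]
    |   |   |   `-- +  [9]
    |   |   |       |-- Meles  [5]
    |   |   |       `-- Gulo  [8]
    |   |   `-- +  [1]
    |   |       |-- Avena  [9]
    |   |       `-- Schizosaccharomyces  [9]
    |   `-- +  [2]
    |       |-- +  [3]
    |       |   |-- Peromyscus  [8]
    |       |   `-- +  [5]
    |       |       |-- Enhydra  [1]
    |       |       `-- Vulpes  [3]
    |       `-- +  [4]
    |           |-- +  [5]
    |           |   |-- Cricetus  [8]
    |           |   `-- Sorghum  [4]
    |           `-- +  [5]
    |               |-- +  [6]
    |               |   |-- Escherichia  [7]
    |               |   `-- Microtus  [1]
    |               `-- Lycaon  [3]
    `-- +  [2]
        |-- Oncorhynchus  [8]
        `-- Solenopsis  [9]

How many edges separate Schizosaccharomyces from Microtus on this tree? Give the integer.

8

The MRCA of Schizosaccharomyces and Microtus is the node subtending ((((Tsuga,Brassica),(Meles,Gulo)),(Avena,Schizosaccharomyces)),((Peromyscus,(Enhydra,Vulpes)),((Cricetus,Sorghum),((Escherichia,Microtus),Lycaon)))).
From Schizosaccharomyces up to that node: 3 branches. From Microtus up to the same node: 5 branches. Total: 3 + 5 = 8.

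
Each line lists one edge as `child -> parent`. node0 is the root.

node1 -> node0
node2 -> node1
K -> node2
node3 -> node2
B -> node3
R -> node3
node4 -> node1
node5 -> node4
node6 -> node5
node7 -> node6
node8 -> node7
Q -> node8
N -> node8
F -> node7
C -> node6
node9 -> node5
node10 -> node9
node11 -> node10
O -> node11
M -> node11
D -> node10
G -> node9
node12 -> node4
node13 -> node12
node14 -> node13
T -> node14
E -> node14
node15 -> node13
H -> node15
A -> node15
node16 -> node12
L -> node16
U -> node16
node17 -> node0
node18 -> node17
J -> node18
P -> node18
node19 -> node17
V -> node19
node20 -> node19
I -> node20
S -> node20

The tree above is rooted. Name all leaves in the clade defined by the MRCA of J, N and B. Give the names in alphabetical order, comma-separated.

Tracing J: it sits inside (J,P).
Tracing N: it sits inside (Q,N).
Tracing B: it sits inside (B,R).
The smallest clade enclosing all 3 is the whole tree (their MRCA is the root), so the answer is all 22 tips in alphabetical order.

A, B, C, D, E, F, G, H, I, J, K, L, M, N, O, P, Q, R, S, T, U, V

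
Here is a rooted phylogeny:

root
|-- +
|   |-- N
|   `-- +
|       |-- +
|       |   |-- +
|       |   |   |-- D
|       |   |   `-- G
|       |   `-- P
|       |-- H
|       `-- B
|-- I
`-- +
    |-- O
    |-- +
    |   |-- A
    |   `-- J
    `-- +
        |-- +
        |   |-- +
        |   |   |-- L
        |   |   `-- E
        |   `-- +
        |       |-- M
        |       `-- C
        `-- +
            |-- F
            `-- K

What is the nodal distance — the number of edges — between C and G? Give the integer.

10

The MRCA of C and G is the root of the tree.
From C up to that node: 5 branches. From G up to the same node: 5 branches. Total: 5 + 5 = 10.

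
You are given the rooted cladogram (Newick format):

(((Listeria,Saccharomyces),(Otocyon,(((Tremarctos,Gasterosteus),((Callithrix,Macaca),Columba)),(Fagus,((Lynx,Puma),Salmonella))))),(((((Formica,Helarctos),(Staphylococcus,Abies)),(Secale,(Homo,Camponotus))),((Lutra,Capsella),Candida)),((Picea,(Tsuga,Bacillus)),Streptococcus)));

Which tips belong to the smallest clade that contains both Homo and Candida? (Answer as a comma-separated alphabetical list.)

Abies, Camponotus, Candida, Capsella, Formica, Helarctos, Homo, Lutra, Secale, Staphylococcus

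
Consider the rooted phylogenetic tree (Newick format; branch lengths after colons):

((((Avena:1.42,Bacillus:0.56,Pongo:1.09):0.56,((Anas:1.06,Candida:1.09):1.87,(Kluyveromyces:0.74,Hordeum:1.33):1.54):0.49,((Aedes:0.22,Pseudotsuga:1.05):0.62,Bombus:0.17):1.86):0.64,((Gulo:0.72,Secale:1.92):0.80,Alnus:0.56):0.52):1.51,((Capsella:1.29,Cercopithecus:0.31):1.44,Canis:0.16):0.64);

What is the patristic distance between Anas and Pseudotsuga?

The path runs Anas → … → MRCA → … → Pseudotsuga; the MRCA is the node subtending ((Avena,Bacillus,Pongo),((Anas,Candida),(Kluyveromyces,Hordeum)),((Aedes,Pseudotsuga),Bombus)).
Branch lengths along that path: 1.06 + 1.87 + 0.49 + 1.86 + 0.62 + 1.05 = 6.95.

6.95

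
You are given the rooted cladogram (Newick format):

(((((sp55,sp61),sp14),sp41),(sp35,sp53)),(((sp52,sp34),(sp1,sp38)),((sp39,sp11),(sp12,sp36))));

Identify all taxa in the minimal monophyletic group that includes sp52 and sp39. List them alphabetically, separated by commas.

Tracing sp52: it sits inside (sp52,sp34).
Tracing sp39: it sits inside (sp39,sp11).
The smallest clade enclosing both is (((sp52,sp34),(sp1,sp38)),((sp39,sp11),(sp12,sp36))); the answer is its 8 terminal taxa in alphabetical order.

sp1, sp11, sp12, sp34, sp36, sp38, sp39, sp52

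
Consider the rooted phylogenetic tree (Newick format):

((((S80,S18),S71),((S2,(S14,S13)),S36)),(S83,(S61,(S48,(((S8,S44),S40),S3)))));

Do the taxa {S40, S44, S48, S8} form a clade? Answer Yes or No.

The MRCA of the listed taxa subtends (S48,(((S8,S44),S40),S3)).
That clade also contains S3, which is not in the proposed group, so the group is not monophyletic.

No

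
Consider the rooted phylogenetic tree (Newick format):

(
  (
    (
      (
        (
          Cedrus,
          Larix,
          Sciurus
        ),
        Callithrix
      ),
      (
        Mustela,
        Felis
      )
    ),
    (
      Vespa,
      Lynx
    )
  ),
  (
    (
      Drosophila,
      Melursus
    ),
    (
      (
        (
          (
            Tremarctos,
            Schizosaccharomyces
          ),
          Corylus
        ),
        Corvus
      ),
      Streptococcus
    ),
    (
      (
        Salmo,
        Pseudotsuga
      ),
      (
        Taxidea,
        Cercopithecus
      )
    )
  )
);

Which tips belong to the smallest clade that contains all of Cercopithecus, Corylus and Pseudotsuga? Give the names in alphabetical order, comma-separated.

Cercopithecus, Corvus, Corylus, Drosophila, Melursus, Pseudotsuga, Salmo, Schizosaccharomyces, Streptococcus, Taxidea, Tremarctos

Tracing Cercopithecus: it sits inside (Taxidea,Cercopithecus).
Tracing Corylus: it sits inside ((Tremarctos,Schizosaccharomyces),Corylus).
Tracing Pseudotsuga: it sits inside (Salmo,Pseudotsuga).
The smallest clade enclosing all 3 is ((Drosophila,Melursus),((((Tremarctos,Schizosaccharomyces),Corylus),Corvus),Streptococcus),((Salmo,Pseudotsuga),(Taxidea,Cercopithecus))); the answer is its 11 terminal taxa in alphabetical order.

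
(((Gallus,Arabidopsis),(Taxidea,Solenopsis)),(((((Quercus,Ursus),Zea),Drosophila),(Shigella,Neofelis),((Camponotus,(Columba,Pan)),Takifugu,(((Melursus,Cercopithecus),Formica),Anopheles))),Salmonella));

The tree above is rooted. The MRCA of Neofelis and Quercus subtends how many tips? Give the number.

The MRCA of Neofelis and Quercus is the node subtending ((((Quercus,Ursus),Zea),Drosophila),(Shigella,Neofelis),((Camponotus,(Columba,Pan)),Takifugu,(((Melursus,Cercopithecus),Formica),Anopheles))).
That clade contains 14 terminal taxa: Anopheles, Camponotus, Cercopithecus, Columba, Drosophila, Formica, Melursus, Neofelis, Pan, Quercus, Shigella, Takifugu, Ursus, Zea.

14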